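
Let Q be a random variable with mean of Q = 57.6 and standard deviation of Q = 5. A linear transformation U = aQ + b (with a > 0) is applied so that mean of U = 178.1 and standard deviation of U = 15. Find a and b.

a = 3, b = 5.3

standard deviation of U = a·standard deviation of Q (a > 0), so a = 15/5 = 3.
mean of U = a·mean of Q + b, so b = 178.1 − 3·57.6 = 5.3.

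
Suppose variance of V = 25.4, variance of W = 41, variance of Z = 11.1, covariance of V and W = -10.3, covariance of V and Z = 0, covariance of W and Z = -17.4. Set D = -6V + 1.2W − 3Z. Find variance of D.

variance of D = 1346.94

variance of D = a²·variance of V + b²·variance of W + c²·variance of Z + 2ab·covariance of V and W + 2ac·covariance of V and Z + 2bc·covariance of W and Z, with a = -6, b = 1.2, c = -3.
= 914.4 + 59.04 + 99.9 + 148.32 + 0 + 125.28
= 1346.94.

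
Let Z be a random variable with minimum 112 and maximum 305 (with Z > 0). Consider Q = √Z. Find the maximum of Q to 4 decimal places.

√Z is increasing on this domain, so max(Q) comes from max(Z) = 305: max(Q) = √(305) ≈ 17.4642.

max(Q) = 17.4642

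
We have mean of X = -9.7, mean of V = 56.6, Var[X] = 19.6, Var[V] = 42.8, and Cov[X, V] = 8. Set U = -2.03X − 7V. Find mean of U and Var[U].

mean of U = -376.509, Var[U] = 2405.32964

mean of U = (-2.03)·mean of X + (-7)·mean of V = (-2.03)·(-9.7) + (-7)·56.6 = -376.509.
Var[U] = a²·Var[X] + b²·Var[V] + 2ab·Cov[X, V] with a = -2.03, b = -7.
= (-2.03)²·19.6 + (-7)²·42.8 + 2·(-2.03)·(-7)·8
= 80.76964 + 2097.2 + 227.36 = 2405.32964.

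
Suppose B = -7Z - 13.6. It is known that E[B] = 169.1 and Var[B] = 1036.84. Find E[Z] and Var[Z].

E[Z] = -26.1, Var[Z] = 21.16

From B = -7Z - 13.6: E[B] = a·E[Z] + b, so E[Z] = (E[B] − b)/a = (169.1 − (-13.6))/(-7) = -26.1.
Var[B] = a²·Var[Z], so Var[Z] = 1036.84/(-7)² = 21.16.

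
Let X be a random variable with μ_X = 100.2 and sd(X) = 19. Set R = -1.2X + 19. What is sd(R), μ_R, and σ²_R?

R = -1.2X + 19 is linear with a = -1.2, b = 19.
sd(R) = |a|·sd(X) = |-1.2|·19 = 22.8.
μ_R = a·μ_X + b = (-1.2)·100.2 + 19 = -101.24.
σ²_X = 19² = 361.
σ²_R = a²·σ²_X = (-1.2)²·361 = 519.84 (the additive constant 19 does not affect variance).

sd(R) = 22.8, μ_R = -101.24, σ²_R = 519.84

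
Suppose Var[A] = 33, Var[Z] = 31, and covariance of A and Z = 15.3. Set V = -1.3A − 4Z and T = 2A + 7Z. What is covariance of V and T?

By bilinearity, covariance of V and T = ac·Var[A] + bd·Var[Z] + (ad+bc)·covariance of A and Z, with a=-1.3, b=-4, c=2, d=7.
ac·Var[A] = (-1.3)·2·33 = -85.8
bd·Var[Z] = (-4)·7·31 = -868
(ad+bc)·covariance of A and Z = (-17.1)·15.3 = -261.63
covariance of V and T = -85.8 + (-868) + (-261.63) = -1215.43.

covariance of V and T = -1215.43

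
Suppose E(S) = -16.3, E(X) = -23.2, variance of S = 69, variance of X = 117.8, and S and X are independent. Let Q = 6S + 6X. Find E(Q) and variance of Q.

E(Q) = -237, variance of Q = 6724.8

E(Q) = 6·E(S) + 6·E(X) = 6·(-16.3) + 6·(-23.2) = -237.
variance of Q = a²·variance of S + b²·variance of X + 2ab·Cov[S, X] with a = 6, b = 6.
Independence gives Cov[S, X] = 0.
= 6²·69 + 6²·117.8 + 2·6·6·0
= 2484 + 4240.8 + 0 = 6724.8.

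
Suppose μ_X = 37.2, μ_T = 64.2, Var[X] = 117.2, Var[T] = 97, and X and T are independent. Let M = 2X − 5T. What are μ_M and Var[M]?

μ_M = -246.6, Var[M] = 2893.8

μ_M = 2·μ_X + (-5)·μ_T = 2·37.2 + (-5)·64.2 = -246.6.
Var[M] = a²·Var[X] + b²·Var[T] + 2ab·Cov[X, T] with a = 2, b = -5.
Independence gives Cov[X, T] = 0.
= 2²·117.2 + (-5)²·97 + 2·2·(-5)·0
= 468.8 + 2425 + 0 = 2893.8.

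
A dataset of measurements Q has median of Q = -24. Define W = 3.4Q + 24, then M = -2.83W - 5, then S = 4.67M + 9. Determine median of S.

median of S = 746.89736

median of W = 3.4·(-24) + 24 = -57.6.
median of M = (-2.83)·(-57.6) + (-5) = 158.008.
median of S = 4.67·158.008 + 9 = 746.89736.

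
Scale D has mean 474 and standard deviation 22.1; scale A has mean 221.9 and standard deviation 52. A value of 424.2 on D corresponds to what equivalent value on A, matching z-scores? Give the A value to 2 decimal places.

A = 104.72

z = (424.2 − 474)/22.1 ≈ -2.2534.
A = 221.9 + z·52 = 221.9 + (424.2 − 474)·52/22.1 ≈ 104.72.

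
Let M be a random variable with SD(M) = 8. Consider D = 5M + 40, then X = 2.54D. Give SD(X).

SD(X) = 101.6

SD(D) = |5|·8 = 40.
SD(X) = |2.54|·40 = 101.6.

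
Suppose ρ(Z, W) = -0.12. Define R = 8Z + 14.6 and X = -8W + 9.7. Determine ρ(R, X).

Linear rescalings preserve |correlation|; the slopes 8 and -8 have opposite signs, so the correlation flips sign: ρ(R, X) = −ρ(Z, W) = 0.12.

ρ(R, X) = 0.12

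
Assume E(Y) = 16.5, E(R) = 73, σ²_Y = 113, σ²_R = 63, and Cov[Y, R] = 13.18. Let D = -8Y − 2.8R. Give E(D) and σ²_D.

E(D) = -336.4, σ²_D = 8316.384

E(D) = (-8)·E(Y) + (-2.8)·E(R) = (-8)·16.5 + (-2.8)·73 = -336.4.
σ²_D = a²·σ²_Y + b²·σ²_R + 2ab·Cov[Y, R] with a = -8, b = -2.8.
= (-8)²·113 + (-2.8)²·63 + 2·(-8)·(-2.8)·13.18
= 7232 + 493.92 + 590.464 = 8316.384.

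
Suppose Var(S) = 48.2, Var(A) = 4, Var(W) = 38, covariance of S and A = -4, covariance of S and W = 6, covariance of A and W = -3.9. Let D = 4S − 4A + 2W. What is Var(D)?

Var(D) = a²·Var(S) + b²·Var(A) + c²·Var(W) + 2ab·covariance of S and A + 2ac·covariance of S and W + 2bc·covariance of A and W, with a = 4, b = -4, c = 2.
= 771.2 + 64 + 152 + 128 + 96 + 62.4
= 1273.6.

Var(D) = 1273.6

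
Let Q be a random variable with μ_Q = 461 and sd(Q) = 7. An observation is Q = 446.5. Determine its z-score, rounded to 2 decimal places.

z = (Q − μ_Q) / sd(Q) = (446.5 − 461) / 7 ≈ -2.07.

z = -2.07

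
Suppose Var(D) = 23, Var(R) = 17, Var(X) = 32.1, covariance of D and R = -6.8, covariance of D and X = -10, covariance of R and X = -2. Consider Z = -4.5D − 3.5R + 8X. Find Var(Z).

Var(Z) = a²·Var(D) + b²·Var(R) + c²·Var(X) + 2ab·covariance of D and R + 2ac·covariance of D and X + 2bc·covariance of R and X, with a = -4.5, b = -3.5, c = 8.
= 465.75 + 208.25 + 2054.4 + (-214.2) + 720 + 112
= 3346.2.

Var(Z) = 3346.2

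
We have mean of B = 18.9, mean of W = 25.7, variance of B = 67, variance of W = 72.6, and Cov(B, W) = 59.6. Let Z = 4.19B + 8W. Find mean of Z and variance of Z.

mean of Z = 4.19·mean of B + 8·mean of W = 4.19·18.9 + 8·25.7 = 284.791.
variance of Z = a²·variance of B + b²·variance of W + 2ab·Cov(B, W) with a = 4.19, b = 8.
= 4.19²·67 + 8²·72.6 + 2·4.19·8·59.6
= 1176.2587 + 4646.4 + 3995.584 = 9818.2427.

mean of Z = 284.791, variance of Z = 9818.2427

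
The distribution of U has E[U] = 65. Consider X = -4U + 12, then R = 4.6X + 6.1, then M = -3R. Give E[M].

E[M] = 3404.1

E[X] = (-4)·65 + 12 = -248.
E[R] = 4.6·(-248) + 6.1 = -1134.7.
E[M] = (-3)·(-1134.7) = 3404.1.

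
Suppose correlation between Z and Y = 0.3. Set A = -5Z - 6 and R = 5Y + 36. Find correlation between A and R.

correlation between A and R = -0.3

Linear rescalings preserve |correlation|; the slopes -5 and 5 have opposite signs, so the correlation flips sign: correlation between A and R = −correlation between Z and Y = -0.3.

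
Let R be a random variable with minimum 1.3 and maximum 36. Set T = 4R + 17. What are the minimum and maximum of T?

a = 4 > 0, so min(T) = a·min(R)+b = 4·1.3 + 17 = 22.2 and max(T) = 4·36 + 17 = 161.

min(T) = 22.2, max(T) = 161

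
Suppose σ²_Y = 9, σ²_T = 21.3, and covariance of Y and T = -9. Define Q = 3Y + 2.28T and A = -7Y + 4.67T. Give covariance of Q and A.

covariance of Q and A = 55.34388

By bilinearity, covariance of Q and A = ac·σ²_Y + bd·σ²_T + (ad+bc)·covariance of Y and T, with a=3, b=2.28, c=-7, d=4.67.
ac·σ²_Y = 3·(-7)·9 = -189
bd·σ²_T = 2.28·4.67·21.3 = 226.79388
(ad+bc)·covariance of Y and T = (-1.95)·(-9) = 17.55
covariance of Q and A = -189 + 226.79388 + 17.55 = 55.34388.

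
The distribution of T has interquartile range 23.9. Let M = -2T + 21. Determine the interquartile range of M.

Under M = aT + b, IQR(M) = |a|·IQR(T) = |-2|·23.9 = 47.8 (shifts cancel; spread scales by |a|).

IQR(M) = 47.8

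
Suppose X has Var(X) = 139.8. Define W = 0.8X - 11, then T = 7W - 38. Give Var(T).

Var(T) = 4384.128

Var(W) = 0.8²·139.8 = 89.472.
Var(T) = 7²·89.472 = 4384.128.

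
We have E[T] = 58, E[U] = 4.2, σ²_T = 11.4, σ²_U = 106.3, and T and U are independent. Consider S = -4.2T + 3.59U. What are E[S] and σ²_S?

E[S] = -228.522, σ²_S = 1571.10103

E[S] = (-4.2)·E[T] + 3.59·E[U] = (-4.2)·58 + 3.59·4.2 = -228.522.
σ²_S = a²·σ²_T + b²·σ²_U + 2ab·Cov[T, U] with a = -4.2, b = 3.59.
Independence gives Cov[T, U] = 0.
= (-4.2)²·11.4 + 3.59²·106.3 + 2·(-4.2)·3.59·0
= 201.096 + 1370.00503 + 0 = 1571.10103.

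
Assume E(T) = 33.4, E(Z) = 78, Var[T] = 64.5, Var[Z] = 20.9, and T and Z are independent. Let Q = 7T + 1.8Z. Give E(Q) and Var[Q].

E(Q) = 7·E(T) + 1.8·E(Z) = 7·33.4 + 1.8·78 = 374.2.
Var[Q] = a²·Var[T] + b²·Var[Z] + 2ab·Cov[T, Z] with a = 7, b = 1.8.
Independence gives Cov[T, Z] = 0.
= 7²·64.5 + 1.8²·20.9 + 2·7·1.8·0
= 3160.5 + 67.716 + 0 = 3228.216.

E(Q) = 374.2, Var[Q] = 3228.216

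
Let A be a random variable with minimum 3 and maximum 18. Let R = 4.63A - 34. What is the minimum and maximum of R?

min(R) = -20.11, max(R) = 49.34

a = 4.63 > 0, so min(R) = a·min(A)+b = 4.63·3 + (-34) = -20.11 and max(R) = 4.63·18 + (-34) = 49.34.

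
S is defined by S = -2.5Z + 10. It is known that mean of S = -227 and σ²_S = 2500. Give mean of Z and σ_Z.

From S = -2.5Z + 10: mean of S = a·mean of Z + b, so mean of Z = (mean of S − b)/a = (-227 − 10)/(-2.5) = 94.8.
σ_S = √2500 = 50.
σ_S = |a|·σ_Z, so σ_Z = 50/|-2.5| = 20.

mean of Z = 94.8, σ_Z = 20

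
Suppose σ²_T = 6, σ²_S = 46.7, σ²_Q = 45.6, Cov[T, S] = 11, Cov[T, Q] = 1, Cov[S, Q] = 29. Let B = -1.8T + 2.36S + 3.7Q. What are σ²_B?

σ²_B = a²·σ²_T + b²·σ²_S + c²·σ²_Q + 2ab·Cov[T, S] + 2ac·Cov[T, Q] + 2bc·Cov[S, Q], with a = -1.8, b = 2.36, c = 3.7.
= 19.44 + 260.10032 + 624.264 + (-93.456) + (-13.32) + 506.456
= 1303.48432.

σ²_B = 1303.48432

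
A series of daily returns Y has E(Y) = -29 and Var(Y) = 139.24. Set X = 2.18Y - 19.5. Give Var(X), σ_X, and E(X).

X = 2.18Y - 19.5 is linear with a = 2.18, b = -19.5.
Var(X) = a²·Var(Y) = 2.18²·139.24 = 661.724176 (the additive constant -19.5 does not affect variance).
σ_Y = √139.24 = 11.8.
σ_X = |a|·σ_Y = |2.18|·11.8 = 25.724.
E(X) = a·E(Y) + b = 2.18·(-29) + (-19.5) = -82.72.

Var(X) = 661.724176, σ_X = 25.724, E(X) = -82.72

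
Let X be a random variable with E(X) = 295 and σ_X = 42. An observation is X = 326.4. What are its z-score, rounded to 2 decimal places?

z = (X − E(X)) / σ_X = (326.4 − 295) / 42 ≈ 0.75.

z = 0.75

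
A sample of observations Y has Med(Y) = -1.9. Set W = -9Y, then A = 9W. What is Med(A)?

Med(W) = (-9)·(-1.9) = 17.1.
Med(A) = 9·17.1 = 153.9.

Med(A) = 153.9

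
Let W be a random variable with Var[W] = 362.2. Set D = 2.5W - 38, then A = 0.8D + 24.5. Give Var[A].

Var[D] = 2.5²·362.2 = 2263.75.
Var[A] = 0.8²·2263.75 = 1448.8.

Var[A] = 1448.8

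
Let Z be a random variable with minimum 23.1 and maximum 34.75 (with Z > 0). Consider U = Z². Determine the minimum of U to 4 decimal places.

Z² is increasing on this domain, so min(U) comes from min(Z) = 23.1: min(U) = square(23.1) = 533.61.

min(U) = 533.61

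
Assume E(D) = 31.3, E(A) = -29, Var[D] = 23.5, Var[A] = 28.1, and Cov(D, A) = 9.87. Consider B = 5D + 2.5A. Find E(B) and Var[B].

E(B) = 5·E(D) + 2.5·E(A) = 5·31.3 + 2.5·(-29) = 84.
Var[B] = a²·Var[D] + b²·Var[A] + 2ab·Cov(D, A) with a = 5, b = 2.5.
= 5²·23.5 + 2.5²·28.1 + 2·5·2.5·9.87
= 587.5 + 175.625 + 246.75 = 1009.875.

E(B) = 84, Var[B] = 1009.875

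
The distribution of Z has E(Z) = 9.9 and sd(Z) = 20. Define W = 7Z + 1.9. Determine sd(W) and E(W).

W = 7Z + 1.9 is linear with a = 7, b = 1.9.
sd(W) = |a|·sd(Z) = |7|·20 = 140.
E(W) = a·E(Z) + b = 7·9.9 + 1.9 = 71.2.

sd(W) = 140, E(W) = 71.2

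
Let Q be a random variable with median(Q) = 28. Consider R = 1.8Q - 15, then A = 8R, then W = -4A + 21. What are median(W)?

median(W) = -1111.8

median(R) = 1.8·28 + (-15) = 35.4.
median(A) = 8·35.4 = 283.2.
median(W) = (-4)·283.2 + 21 = -1111.8.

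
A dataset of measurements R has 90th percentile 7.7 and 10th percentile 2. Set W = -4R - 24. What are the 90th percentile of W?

Since a = -4 < 0 the transformation is decreasing, reversing order: the 90th percentile of W corresponds to the 10th percentile of R.
So P_{90}(W) = a·P_{10}(R) + b = (-4)·2 + (-24) = -32.

90th percentile of W = -32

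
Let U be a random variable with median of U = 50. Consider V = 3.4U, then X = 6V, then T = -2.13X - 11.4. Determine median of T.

median of T = -2184

median of V = 3.4·50 = 170.
median of X = 6·170 = 1020.
median of T = (-2.13)·1020 + (-11.4) = -2184.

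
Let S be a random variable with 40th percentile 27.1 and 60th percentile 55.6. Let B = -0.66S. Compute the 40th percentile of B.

40th percentile of B = -36.696

Since a = -0.66 < 0 the transformation is decreasing, reversing order: the 40th percentile of B corresponds to the 60th percentile of S.
So P_{40}(B) = a·P_{60}(S) + b = (-0.66)·55.6 = -36.696.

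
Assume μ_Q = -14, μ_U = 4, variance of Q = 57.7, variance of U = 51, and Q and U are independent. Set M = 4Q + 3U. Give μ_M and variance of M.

μ_M = -44, variance of M = 1382.2

μ_M = 4·μ_Q + 3·μ_U = 4·(-14) + 3·4 = -44.
variance of M = a²·variance of Q + b²·variance of U + 2ab·Cov(Q, U) with a = 4, b = 3.
Independence gives Cov(Q, U) = 0.
= 4²·57.7 + 3²·51 + 2·4·3·0
= 923.2 + 459 + 0 = 1382.2.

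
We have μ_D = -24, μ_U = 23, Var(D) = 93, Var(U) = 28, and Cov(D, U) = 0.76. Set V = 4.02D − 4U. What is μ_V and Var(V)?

μ_V = 4.02·μ_D + (-4)·μ_U = 4.02·(-24) + (-4)·23 = -188.48.
Var(V) = a²·Var(D) + b²·Var(U) + 2ab·Cov(D, U) with a = 4.02, b = -4.
= 4.02²·93 + (-4)²·28 + 2·4.02·(-4)·0.76
= 1502.9172 + 448 + (-24.4416) = 1926.4756.

μ_V = -188.48, Var(V) = 1926.4756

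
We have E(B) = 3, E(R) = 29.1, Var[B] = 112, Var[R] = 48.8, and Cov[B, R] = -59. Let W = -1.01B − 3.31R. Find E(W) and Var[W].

E(W) = -99.351, Var[W] = 254.42308

E(W) = (-1.01)·E(B) + (-3.31)·E(R) = (-1.01)·3 + (-3.31)·29.1 = -99.351.
Var[W] = a²·Var[B] + b²·Var[R] + 2ab·Cov[B, R] with a = -1.01, b = -3.31.
= (-1.01)²·112 + (-3.31)²·48.8 + 2·(-1.01)·(-3.31)·(-59)
= 114.2512 + 534.65768 + (-394.4858) = 254.42308.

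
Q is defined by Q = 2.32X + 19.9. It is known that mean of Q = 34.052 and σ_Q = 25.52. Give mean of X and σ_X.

From Q = 2.32X + 19.9: mean of Q = a·mean of X + b, so mean of X = (mean of Q − b)/a = (34.052 − 19.9)/2.32 = 6.1.
σ_Q = |a|·σ_X, so σ_X = 25.52/|2.32| = 11.

mean of X = 6.1, σ_X = 11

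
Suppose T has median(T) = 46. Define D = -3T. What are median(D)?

A linear map preserves order up to sign, so median(D) = a·median(T) + b = (-3)·46 = -138.

median(D) = -138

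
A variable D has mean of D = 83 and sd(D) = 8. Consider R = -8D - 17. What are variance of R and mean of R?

R = -8D - 17 is linear with a = -8, b = -17.
variance of D = 8² = 64.
variance of R = a²·variance of D = (-8)²·64 = 4096 (the additive constant -17 does not affect variance).
mean of R = a·mean of D + b = (-8)·83 + (-17) = -681.

variance of R = 4096, mean of R = -681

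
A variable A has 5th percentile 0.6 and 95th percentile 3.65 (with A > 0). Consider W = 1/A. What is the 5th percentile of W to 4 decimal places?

1/A is decreasing on A > 0, so percentile order reverses: P_{5}(W) uses P_{95}(A) = 3.65.
P_{5}(W) = 1/3.65 ≈ 0.274.

5th percentile of W = 0.274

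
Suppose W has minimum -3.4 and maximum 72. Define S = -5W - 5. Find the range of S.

Range of W = 72 − (-3.4) = 75.4.
Range(S) = |a|·Range(W) = |-5|·75.4 = 377.

Range(S) = 377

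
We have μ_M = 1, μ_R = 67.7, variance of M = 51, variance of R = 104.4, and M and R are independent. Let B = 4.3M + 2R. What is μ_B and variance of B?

μ_B = 139.7, variance of B = 1360.59

μ_B = 4.3·μ_M + 2·μ_R = 4.3·1 + 2·67.7 = 139.7.
variance of B = a²·variance of M + b²·variance of R + 2ab·covariance of M and R with a = 4.3, b = 2.
Independence gives covariance of M and R = 0.
= 4.3²·51 + 2²·104.4 + 2·4.3·2·0
= 942.99 + 417.6 + 0 = 1360.59.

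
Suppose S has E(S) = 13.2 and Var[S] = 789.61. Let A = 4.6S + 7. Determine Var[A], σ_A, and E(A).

A = 4.6S + 7 is linear with a = 4.6, b = 7.
Var[A] = a²·Var[S] = 4.6²·789.61 = 16708.1476 (the additive constant 7 does not affect variance).
σ_S = √789.61 = 28.1.
σ_A = |a|·σ_S = |4.6|·28.1 = 129.26.
E(A) = a·E(S) + b = 4.6·13.2 + 7 = 67.72.

Var[A] = 16708.1476, σ_A = 129.26, E(A) = 67.72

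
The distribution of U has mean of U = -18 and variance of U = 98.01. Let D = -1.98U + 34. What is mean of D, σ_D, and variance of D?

D = -1.98U + 34 is linear with a = -1.98, b = 34.
mean of D = a·mean of U + b = (-1.98)·(-18) + 34 = 69.64.
σ_U = √98.01 = 9.9.
σ_D = |a|·σ_U = |-1.98|·9.9 = 19.602.
variance of D = a²·variance of U = (-1.98)²·98.01 = 384.238404 (the additive constant 34 does not affect variance).

mean of D = 69.64, σ_D = 19.602, variance of D = 384.238404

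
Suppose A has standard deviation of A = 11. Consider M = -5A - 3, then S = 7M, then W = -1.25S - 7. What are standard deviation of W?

standard deviation of W = 481.25

standard deviation of M = |-5|·11 = 55.
standard deviation of S = |7|·55 = 385.
standard deviation of W = |-1.25|·385 = 481.25.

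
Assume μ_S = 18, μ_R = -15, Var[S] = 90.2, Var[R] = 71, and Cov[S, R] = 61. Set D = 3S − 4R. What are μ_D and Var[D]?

μ_D = 114, Var[D] = 483.8

μ_D = 3·μ_S + (-4)·μ_R = 3·18 + (-4)·(-15) = 114.
Var[D] = a²·Var[S] + b²·Var[R] + 2ab·Cov[S, R] with a = 3, b = -4.
= 3²·90.2 + (-4)²·71 + 2·3·(-4)·61
= 811.8 + 1136 + (-1464) = 483.8.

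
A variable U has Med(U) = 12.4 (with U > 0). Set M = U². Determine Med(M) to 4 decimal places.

U² is monotone on this domain, so Med(M) = square(12.4) = 153.76.

Med(M) = 153.76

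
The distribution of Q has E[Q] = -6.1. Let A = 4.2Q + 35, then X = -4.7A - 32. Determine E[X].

E[X] = -76.086

E[A] = 4.2·(-6.1) + 35 = 9.38.
E[X] = (-4.7)·9.38 + (-32) = -76.086.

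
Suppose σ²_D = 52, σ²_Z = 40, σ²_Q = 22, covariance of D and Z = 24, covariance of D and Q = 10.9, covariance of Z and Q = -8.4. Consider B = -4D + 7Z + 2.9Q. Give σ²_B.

σ²_B = 1039.1

σ²_B = a²·σ²_D + b²·σ²_Z + c²·σ²_Q + 2ab·covariance of D and Z + 2ac·covariance of D and Q + 2bc·covariance of Z and Q, with a = -4, b = 7, c = 2.9.
= 832 + 1960 + 185.02 + (-1344) + (-252.88) + (-341.04)
= 1039.1.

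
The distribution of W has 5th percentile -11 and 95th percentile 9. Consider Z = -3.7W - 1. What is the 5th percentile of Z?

Since a = -3.7 < 0 the transformation is decreasing, reversing order: the 5th percentile of Z corresponds to the 95th percentile of W.
So P_{5}(Z) = a·P_{95}(W) + b = (-3.7)·9 + (-1) = -34.3.

5th percentile of Z = -34.3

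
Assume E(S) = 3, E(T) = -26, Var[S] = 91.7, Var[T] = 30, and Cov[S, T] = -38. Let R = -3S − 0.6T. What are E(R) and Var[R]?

E(R) = 6.6, Var[R] = 699.3

E(R) = (-3)·E(S) + (-0.6)·E(T) = (-3)·3 + (-0.6)·(-26) = 6.6.
Var[R] = a²·Var[S] + b²·Var[T] + 2ab·Cov[S, T] with a = -3, b = -0.6.
= (-3)²·91.7 + (-0.6)²·30 + 2·(-3)·(-0.6)·(-38)
= 825.3 + 10.8 + (-136.8) = 699.3.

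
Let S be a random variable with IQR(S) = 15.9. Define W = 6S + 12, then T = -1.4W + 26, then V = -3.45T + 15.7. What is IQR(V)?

IQR(W) = |6|·15.9 = 95.4.
IQR(T) = |-1.4|·95.4 = 133.56.
IQR(V) = |-3.45|·133.56 = 460.782.

IQR(V) = 460.782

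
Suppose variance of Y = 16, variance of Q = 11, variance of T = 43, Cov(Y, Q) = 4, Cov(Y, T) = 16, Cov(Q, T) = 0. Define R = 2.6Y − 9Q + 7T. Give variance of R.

variance of R = 3501.36

variance of R = a²·variance of Y + b²·variance of Q + c²·variance of T + 2ab·Cov(Y, Q) + 2ac·Cov(Y, T) + 2bc·Cov(Q, T), with a = 2.6, b = -9, c = 7.
= 108.16 + 891 + 2107 + (-187.2) + 582.4 + 0
= 3501.36.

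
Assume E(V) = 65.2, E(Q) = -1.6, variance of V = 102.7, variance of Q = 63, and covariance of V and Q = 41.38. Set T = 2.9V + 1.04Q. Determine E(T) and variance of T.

E(T) = 2.9·E(V) + 1.04·E(Q) = 2.9·65.2 + 1.04·(-1.6) = 187.416.
variance of T = a²·variance of V + b²·variance of Q + 2ab·covariance of V and Q with a = 2.9, b = 1.04.
= 2.9²·102.7 + 1.04²·63 + 2·2.9·1.04·41.38
= 863.707 + 68.1408 + 249.60416 = 1181.45196.

E(T) = 187.416, variance of T = 1181.45196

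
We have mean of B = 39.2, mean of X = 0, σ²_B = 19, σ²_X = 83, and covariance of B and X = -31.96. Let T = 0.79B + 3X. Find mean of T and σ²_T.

mean of T = 30.968, σ²_T = 607.3675

mean of T = 0.79·mean of B + 3·mean of X = 0.79·39.2 + 3·0 = 30.968.
σ²_T = a²·σ²_B + b²·σ²_X + 2ab·covariance of B and X with a = 0.79, b = 3.
= 0.79²·19 + 3²·83 + 2·0.79·3·(-31.96)
= 11.8579 + 747 + (-151.4904) = 607.3675.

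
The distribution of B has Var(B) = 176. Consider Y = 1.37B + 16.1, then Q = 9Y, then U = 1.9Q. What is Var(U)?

Var(Y) = 1.37²·176 = 330.3344.
Var(Q) = 9²·330.3344 = 26757.0864.
Var(U) = 1.9²·26757.0864 = 96593.081904.

Var(U) = 96593.081904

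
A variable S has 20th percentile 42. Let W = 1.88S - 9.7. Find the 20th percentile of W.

Since a = 1.88 > 0 the transformation is increasing, so the 20th percentile of W = a·(P_{20} of S) + b = 1.88·42 + (-9.7) = 69.26.

20th percentile of W = 69.26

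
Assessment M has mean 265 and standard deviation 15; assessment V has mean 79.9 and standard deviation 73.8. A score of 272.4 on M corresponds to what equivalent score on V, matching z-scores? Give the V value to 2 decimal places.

V = 116.31

z = (272.4 − 265)/15 ≈ 0.4933.
V = 79.9 + z·73.8 = 79.9 + (272.4 − 265)·73.8/15 ≈ 116.31.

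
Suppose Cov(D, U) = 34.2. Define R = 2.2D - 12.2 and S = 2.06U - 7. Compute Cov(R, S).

Cov(R, S) = a·c·Cov(D, U) = 2.2·2.06·34.2 = 154.9944. Additive constants drop out.

Cov(R, S) = 154.9944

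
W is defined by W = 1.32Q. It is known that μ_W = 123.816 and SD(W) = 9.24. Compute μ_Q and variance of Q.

μ_Q = 93.8, variance of Q = 49

From W = 1.32Q: μ_W = a·μ_Q + b, so μ_Q = (μ_W − b)/a = (123.816 − 0)/1.32 = 93.8.
variance of W = 9.24² = 85.3776.
variance of W = a²·variance of Q, so variance of Q = 85.3776/1.32² = 49.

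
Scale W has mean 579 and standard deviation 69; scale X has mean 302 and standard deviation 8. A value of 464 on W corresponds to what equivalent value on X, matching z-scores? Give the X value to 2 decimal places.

z = (464 − 579)/69 ≈ -1.6667.
X = 302 + z·8 = 302 + (464 − 579)·8/69 ≈ 288.67.

X = 288.67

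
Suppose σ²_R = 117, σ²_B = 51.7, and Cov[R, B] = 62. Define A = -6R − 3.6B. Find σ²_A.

σ²_A = 7560.432

σ²_A = a²·σ²_R + b²·σ²_B + 2ab·Cov[R, B] with a = -6, b = -3.6.
= (-6)²·117 + (-3.6)²·51.7 + 2·(-6)·(-3.6)·62
= 4212 + 670.032 + 2678.4 = 7560.432.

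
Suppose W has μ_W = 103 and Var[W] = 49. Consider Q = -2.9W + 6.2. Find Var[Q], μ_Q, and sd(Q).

Var[Q] = 412.09, μ_Q = -292.5, sd(Q) = 20.3

Q = -2.9W + 6.2 is linear with a = -2.9, b = 6.2.
Var[Q] = a²·Var[W] = (-2.9)²·49 = 412.09 (the additive constant 6.2 does not affect variance).
μ_Q = a·μ_W + b = (-2.9)·103 + 6.2 = -292.5.
sd(W) = √49 = 7.
sd(Q) = |a|·sd(W) = |-2.9|·7 = 20.3.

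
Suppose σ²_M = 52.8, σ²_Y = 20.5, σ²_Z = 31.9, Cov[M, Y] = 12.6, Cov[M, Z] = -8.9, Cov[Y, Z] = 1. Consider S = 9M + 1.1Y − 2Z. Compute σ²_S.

σ²_S = 4994.685

σ²_S = a²·σ²_M + b²·σ²_Y + c²·σ²_Z + 2ab·Cov[M, Y] + 2ac·Cov[M, Z] + 2bc·Cov[Y, Z], with a = 9, b = 1.1, c = -2.
= 4276.8 + 24.805 + 127.6 + 249.48 + 320.4 + (-4.4)
= 4994.685.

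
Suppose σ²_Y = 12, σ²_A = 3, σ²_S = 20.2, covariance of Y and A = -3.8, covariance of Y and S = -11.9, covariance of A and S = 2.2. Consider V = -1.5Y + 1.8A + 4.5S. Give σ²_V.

σ²_V = a²·σ²_Y + b²·σ²_A + c²·σ²_S + 2ab·covariance of Y and A + 2ac·covariance of Y and S + 2bc·covariance of A and S, with a = -1.5, b = 1.8, c = 4.5.
= 27 + 9.72 + 409.05 + 20.52 + 160.65 + 35.64
= 662.58.

σ²_V = 662.58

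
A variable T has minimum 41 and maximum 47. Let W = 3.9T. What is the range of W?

Range of T = 47 − 41 = 6.
Range(W) = |a|·Range(T) = |3.9|·6 = 23.4.

Range(W) = 23.4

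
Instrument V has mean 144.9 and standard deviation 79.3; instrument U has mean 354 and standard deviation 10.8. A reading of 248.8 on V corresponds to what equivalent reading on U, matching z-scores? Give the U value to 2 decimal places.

z = (248.8 − 144.9)/79.3 ≈ 1.3102.
U = 354 + z·10.8 = 354 + (248.8 − 144.9)·10.8/79.3 ≈ 368.15.

U = 368.15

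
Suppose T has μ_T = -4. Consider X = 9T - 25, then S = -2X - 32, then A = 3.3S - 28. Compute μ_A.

μ_X = 9·(-4) + (-25) = -61.
μ_S = (-2)·(-61) + (-32) = 90.
μ_A = 3.3·90 + (-28) = 269.

μ_A = 269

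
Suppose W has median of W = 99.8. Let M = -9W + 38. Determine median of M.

A linear map preserves order up to sign, so median of M = a·median of W + b = (-9)·99.8 + 38 = -860.2.

median of M = -860.2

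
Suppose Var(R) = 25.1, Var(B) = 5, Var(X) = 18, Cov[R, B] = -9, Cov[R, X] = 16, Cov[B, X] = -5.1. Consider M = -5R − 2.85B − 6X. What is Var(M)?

Var(M) = a²·Var(R) + b²·Var(B) + c²·Var(X) + 2ab·Cov[R, B] + 2ac·Cov[R, X] + 2bc·Cov[B, X], with a = -5, b = -2.85, c = -6.
= 627.5 + 40.6125 + 648 + (-256.5) + 960 + (-174.42)
= 1845.1925.

Var(M) = 1845.1925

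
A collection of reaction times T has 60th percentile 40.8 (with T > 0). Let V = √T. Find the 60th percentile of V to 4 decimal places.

√T is increasing, so P_{60}(V) = g(P_{60}(T)) ≈ 6.3875.

60th percentile of V = 6.3875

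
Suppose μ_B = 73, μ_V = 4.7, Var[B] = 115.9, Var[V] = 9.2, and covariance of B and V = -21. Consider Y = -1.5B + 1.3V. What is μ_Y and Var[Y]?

μ_Y = -103.39, Var[Y] = 358.223

μ_Y = (-1.5)·μ_B + 1.3·μ_V = (-1.5)·73 + 1.3·4.7 = -103.39.
Var[Y] = a²·Var[B] + b²·Var[V] + 2ab·covariance of B and V with a = -1.5, b = 1.3.
= (-1.5)²·115.9 + 1.3²·9.2 + 2·(-1.5)·1.3·(-21)
= 260.775 + 15.548 + 81.9 = 358.223.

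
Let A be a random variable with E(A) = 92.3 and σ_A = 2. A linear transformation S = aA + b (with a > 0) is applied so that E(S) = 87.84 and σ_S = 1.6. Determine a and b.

σ_S = a·σ_A (a > 0), so a = 1.6/2 = 0.8.
E(S) = a·E(A) + b, so b = 87.84 − 0.8·92.3 = 14.

a = 0.8, b = 14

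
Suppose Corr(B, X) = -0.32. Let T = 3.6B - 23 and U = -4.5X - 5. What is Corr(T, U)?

Linear rescalings preserve |correlation|; the slopes 3.6 and -4.5 have opposite signs, so the correlation flips sign: Corr(T, U) = −Corr(B, X) = 0.32.

Corr(T, U) = 0.32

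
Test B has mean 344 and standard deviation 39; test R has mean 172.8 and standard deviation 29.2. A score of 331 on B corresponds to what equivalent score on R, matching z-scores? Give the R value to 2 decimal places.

R = 163.07

z = (331 − 344)/39 ≈ -0.3333.
R = 172.8 + z·29.2 = 172.8 + (331 − 344)·29.2/39 ≈ 163.07.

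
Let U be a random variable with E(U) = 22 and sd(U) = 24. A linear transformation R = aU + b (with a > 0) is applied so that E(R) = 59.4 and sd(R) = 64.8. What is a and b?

sd(R) = a·sd(U) (a > 0), so a = 64.8/24 = 2.7.
E(R) = a·E(U) + b, so b = 59.4 − 2.7·22 = 0.

a = 2.7, b = 0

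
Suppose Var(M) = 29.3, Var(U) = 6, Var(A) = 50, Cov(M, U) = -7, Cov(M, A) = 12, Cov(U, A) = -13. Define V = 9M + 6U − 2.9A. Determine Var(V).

Var(V) = 2079.8

Var(V) = a²·Var(M) + b²·Var(U) + c²·Var(A) + 2ab·Cov(M, U) + 2ac·Cov(M, A) + 2bc·Cov(U, A), with a = 9, b = 6, c = -2.9.
= 2373.3 + 216 + 420.5 + (-756) + (-626.4) + 452.4
= 2079.8.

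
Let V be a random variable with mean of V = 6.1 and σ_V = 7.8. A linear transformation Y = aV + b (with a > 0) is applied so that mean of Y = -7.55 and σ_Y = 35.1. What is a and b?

σ_Y = a·σ_V (a > 0), so a = 35.1/7.8 = 4.5.
mean of Y = a·mean of V + b, so b = -7.55 − 4.5·6.1 = -35.

a = 4.5, b = -35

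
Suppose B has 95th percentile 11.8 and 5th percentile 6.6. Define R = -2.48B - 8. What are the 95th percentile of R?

Since a = -2.48 < 0 the transformation is decreasing, reversing order: the 95th percentile of R corresponds to the 5th percentile of B.
So P_{95}(R) = a·P_{5}(B) + b = (-2.48)·6.6 + (-8) = -24.368.

95th percentile of R = -24.368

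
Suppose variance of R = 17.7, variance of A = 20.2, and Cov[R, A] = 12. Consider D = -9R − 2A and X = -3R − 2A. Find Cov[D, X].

Cov[D, X] = 846.7

By bilinearity, Cov[D, X] = ac·variance of R + bd·variance of A + (ad+bc)·Cov[R, A], with a=-9, b=-2, c=-3, d=-2.
ac·variance of R = (-9)·(-3)·17.7 = 477.9
bd·variance of A = (-2)·(-2)·20.2 = 80.8
(ad+bc)·Cov[R, A] = (24)·12 = 288
Cov[D, X] = 477.9 + 80.8 + 288 = 846.7.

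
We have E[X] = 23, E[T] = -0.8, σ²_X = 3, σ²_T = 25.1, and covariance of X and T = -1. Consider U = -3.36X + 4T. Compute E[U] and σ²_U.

E[U] = (-3.36)·E[X] + 4·E[T] = (-3.36)·23 + 4·(-0.8) = -80.48.
σ²_U = a²·σ²_X + b²·σ²_T + 2ab·covariance of X and T with a = -3.36, b = 4.
= (-3.36)²·3 + 4²·25.1 + 2·(-3.36)·4·(-1)
= 33.8688 + 401.6 + 26.88 = 462.3488.

E[U] = -80.48, σ²_U = 462.3488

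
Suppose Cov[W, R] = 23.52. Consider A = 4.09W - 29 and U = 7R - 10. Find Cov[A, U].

Cov[A, U] = a·c·Cov[W, R] = 4.09·7·23.52 = 673.3776. Additive constants drop out.

Cov[A, U] = 673.3776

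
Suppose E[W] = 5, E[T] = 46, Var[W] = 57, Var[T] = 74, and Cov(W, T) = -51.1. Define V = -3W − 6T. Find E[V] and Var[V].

E[V] = -291, Var[V] = 1337.4

E[V] = (-3)·E[W] + (-6)·E[T] = (-3)·5 + (-6)·46 = -291.
Var[V] = a²·Var[W] + b²·Var[T] + 2ab·Cov(W, T) with a = -3, b = -6.
= (-3)²·57 + (-6)²·74 + 2·(-3)·(-6)·(-51.1)
= 513 + 2664 + (-1839.6) = 1337.4.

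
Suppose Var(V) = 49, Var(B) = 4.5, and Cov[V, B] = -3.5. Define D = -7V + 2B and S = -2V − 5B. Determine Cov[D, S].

By bilinearity, Cov[D, S] = ac·Var(V) + bd·Var(B) + (ad+bc)·Cov[V, B], with a=-7, b=2, c=-2, d=-5.
ac·Var(V) = (-7)·(-2)·49 = 686
bd·Var(B) = 2·(-5)·4.5 = -45
(ad+bc)·Cov[V, B] = (31)·(-3.5) = -108.5
Cov[D, S] = 686 + (-45) + (-108.5) = 532.5.

Cov[D, S] = 532.5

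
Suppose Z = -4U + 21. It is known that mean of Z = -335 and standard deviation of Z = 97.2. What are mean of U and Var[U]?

mean of U = 89, Var[U] = 590.49

From Z = -4U + 21: mean of Z = a·mean of U + b, so mean of U = (mean of Z − b)/a = (-335 − 21)/(-4) = 89.
Var[Z] = 97.2² = 9447.84.
Var[Z] = a²·Var[U], so Var[U] = 9447.84/(-4)² = 590.49.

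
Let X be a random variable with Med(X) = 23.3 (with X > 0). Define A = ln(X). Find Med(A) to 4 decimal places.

Med(A) = 3.1485

ln(X) is monotone on this domain, so Med(A) = ln(23.3) ≈ 3.1485.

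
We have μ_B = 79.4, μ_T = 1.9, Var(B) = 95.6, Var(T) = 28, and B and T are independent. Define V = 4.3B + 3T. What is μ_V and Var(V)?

μ_V = 347.12, Var(V) = 2019.644

μ_V = 4.3·μ_B + 3·μ_T = 4.3·79.4 + 3·1.9 = 347.12.
Var(V) = a²·Var(B) + b²·Var(T) + 2ab·covariance of B and T with a = 4.3, b = 3.
Independence gives covariance of B and T = 0.
= 4.3²·95.6 + 3²·28 + 2·4.3·3·0
= 1767.644 + 252 + 0 = 2019.644.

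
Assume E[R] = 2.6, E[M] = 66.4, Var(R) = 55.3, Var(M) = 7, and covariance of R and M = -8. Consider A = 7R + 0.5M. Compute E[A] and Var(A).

E[A] = 7·E[R] + 0.5·E[M] = 7·2.6 + 0.5·66.4 = 51.4.
Var(A) = a²·Var(R) + b²·Var(M) + 2ab·covariance of R and M with a = 7, b = 0.5.
= 7²·55.3 + 0.5²·7 + 2·7·0.5·(-8)
= 2709.7 + 1.75 + (-56) = 2655.45.

E[A] = 51.4, Var(A) = 2655.45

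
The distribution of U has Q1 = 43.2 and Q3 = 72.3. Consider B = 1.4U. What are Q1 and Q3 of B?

Q1(B) = 60.48, Q3(B) = 101.22

a = 1.4 > 0: Q1(B) = a·Q1(U)+b = 60.48, Q3(B) = a·Q3(U)+b = 101.22.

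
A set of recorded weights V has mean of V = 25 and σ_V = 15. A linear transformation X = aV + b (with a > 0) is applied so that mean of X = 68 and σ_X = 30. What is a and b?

σ_X = a·σ_V (a > 0), so a = 30/15 = 2.
mean of X = a·mean of V + b, so b = 68 − 2·25 = 18.

a = 2, b = 18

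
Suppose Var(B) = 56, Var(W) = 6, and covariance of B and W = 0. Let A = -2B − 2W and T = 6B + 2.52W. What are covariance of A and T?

covariance of A and T = -702.24

By bilinearity, covariance of A and T = ac·Var(B) + bd·Var(W) + (ad+bc)·covariance of B and W, with a=-2, b=-2, c=6, d=2.52.
ac·Var(B) = (-2)·6·56 = -672
bd·Var(W) = (-2)·2.52·6 = -30.24
(ad+bc)·covariance of B and W = (-17.04)·0 = 0
covariance of A and T = -672 + (-30.24) + 0 = -702.24.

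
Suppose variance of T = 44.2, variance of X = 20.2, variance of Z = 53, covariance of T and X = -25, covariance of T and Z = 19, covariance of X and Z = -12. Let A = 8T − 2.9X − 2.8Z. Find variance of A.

variance of A = a²·variance of T + b²·variance of X + c²·variance of Z + 2ab·covariance of T and X + 2ac·covariance of T and Z + 2bc·covariance of X and Z, with a = 8, b = -2.9, c = -2.8.
= 2828.8 + 169.882 + 415.52 + 1160 + (-851.2) + (-194.88)
= 3528.122.

variance of A = 3528.122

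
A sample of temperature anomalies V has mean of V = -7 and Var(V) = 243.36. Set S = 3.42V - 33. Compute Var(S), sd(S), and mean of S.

Var(S) = 2846.435904, sd(S) = 53.352, mean of S = -56.94

S = 3.42V - 33 is linear with a = 3.42, b = -33.
Var(S) = a²·Var(V) = 3.42²·243.36 = 2846.435904 (the additive constant -33 does not affect variance).
sd(V) = √243.36 = 15.6.
sd(S) = |a|·sd(V) = |3.42|·15.6 = 53.352.
mean of S = a·mean of V + b = 3.42·(-7) + (-33) = -56.94.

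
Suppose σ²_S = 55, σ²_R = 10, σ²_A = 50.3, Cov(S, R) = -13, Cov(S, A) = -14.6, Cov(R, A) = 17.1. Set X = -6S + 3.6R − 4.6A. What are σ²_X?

σ²_X = a²·σ²_S + b²·σ²_R + c²·σ²_A + 2ab·Cov(S, R) + 2ac·Cov(S, A) + 2bc·Cov(R, A), with a = -6, b = 3.6, c = -4.6.
= 1980 + 129.6 + 1064.348 + 561.6 + (-805.92) + (-566.352)
= 2363.276.

σ²_X = 2363.276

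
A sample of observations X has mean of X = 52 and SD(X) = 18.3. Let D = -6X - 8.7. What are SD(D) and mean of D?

D = -6X - 8.7 is linear with a = -6, b = -8.7.
SD(D) = |a|·SD(X) = |-6|·18.3 = 109.8.
mean of D = a·mean of X + b = (-6)·52 + (-8.7) = -320.7.

SD(D) = 109.8, mean of D = -320.7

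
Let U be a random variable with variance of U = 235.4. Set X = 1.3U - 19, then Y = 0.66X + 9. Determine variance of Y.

variance of Y = 173.2930056

variance of X = 1.3²·235.4 = 397.826.
variance of Y = 0.66²·397.826 = 173.2930056.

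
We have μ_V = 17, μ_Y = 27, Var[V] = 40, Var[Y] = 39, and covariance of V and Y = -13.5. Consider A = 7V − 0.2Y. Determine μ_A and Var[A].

μ_A = 7·μ_V + (-0.2)·μ_Y = 7·17 + (-0.2)·27 = 113.6.
Var[A] = a²·Var[V] + b²·Var[Y] + 2ab·covariance of V and Y with a = 7, b = -0.2.
= 7²·40 + (-0.2)²·39 + 2·7·(-0.2)·(-13.5)
= 1960 + 1.56 + 37.8 = 1999.36.

μ_A = 113.6, Var[A] = 1999.36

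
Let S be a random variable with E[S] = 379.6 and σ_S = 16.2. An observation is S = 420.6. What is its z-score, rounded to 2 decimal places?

z = 2.53

z = (S − E[S]) / σ_S = (420.6 − 379.6) / 16.2 ≈ 2.53.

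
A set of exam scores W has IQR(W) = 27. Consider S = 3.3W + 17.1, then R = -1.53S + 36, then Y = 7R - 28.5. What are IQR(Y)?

IQR(S) = |3.3|·27 = 89.1.
IQR(R) = |-1.53|·89.1 = 136.323.
IQR(Y) = |7|·136.323 = 954.261.

IQR(Y) = 954.261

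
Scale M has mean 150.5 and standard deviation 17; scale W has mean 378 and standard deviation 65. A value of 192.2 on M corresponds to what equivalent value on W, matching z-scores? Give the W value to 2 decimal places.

W = 537.44

z = (192.2 − 150.5)/17 ≈ 2.4529.
W = 378 + z·65 = 378 + (192.2 − 150.5)·65/17 ≈ 537.44.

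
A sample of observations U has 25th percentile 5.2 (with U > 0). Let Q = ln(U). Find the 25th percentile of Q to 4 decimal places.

25th percentile of Q = 1.6487

ln(U) is increasing, so P_{25}(Q) = g(P_{25}(U)) ≈ 1.6487.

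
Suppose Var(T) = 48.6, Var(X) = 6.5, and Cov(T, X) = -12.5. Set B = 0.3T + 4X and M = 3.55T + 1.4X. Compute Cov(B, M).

By bilinearity, Cov(B, M) = ac·Var(T) + bd·Var(X) + (ad+bc)·Cov(T, X), with a=0.3, b=4, c=3.55, d=1.4.
ac·Var(T) = 0.3·3.55·48.6 = 51.759
bd·Var(X) = 4·1.4·6.5 = 36.4
(ad+bc)·Cov(T, X) = (14.62)·(-12.5) = -182.75
Cov(B, M) = 51.759 + 36.4 + (-182.75) = -94.591.

Cov(B, M) = -94.591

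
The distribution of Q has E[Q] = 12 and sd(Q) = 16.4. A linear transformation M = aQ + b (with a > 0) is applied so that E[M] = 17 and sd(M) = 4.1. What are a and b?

a = 0.25, b = 14

sd(M) = a·sd(Q) (a > 0), so a = 4.1/16.4 = 0.25.
E[M] = a·E[Q] + b, so b = 17 − 0.25·12 = 14.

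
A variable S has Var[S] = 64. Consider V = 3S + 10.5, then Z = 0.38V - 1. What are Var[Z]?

Var[V] = 3²·64 = 576.
Var[Z] = 0.38²·576 = 83.1744.

Var[Z] = 83.1744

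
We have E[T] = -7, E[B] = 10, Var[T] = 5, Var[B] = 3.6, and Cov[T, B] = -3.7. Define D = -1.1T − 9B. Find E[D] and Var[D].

E[D] = -82.3, Var[D] = 224.39

E[D] = (-1.1)·E[T] + (-9)·E[B] = (-1.1)·(-7) + (-9)·10 = -82.3.
Var[D] = a²·Var[T] + b²·Var[B] + 2ab·Cov[T, B] with a = -1.1, b = -9.
= (-1.1)²·5 + (-9)²·3.6 + 2·(-1.1)·(-9)·(-3.7)
= 6.05 + 291.6 + (-73.26) = 224.39.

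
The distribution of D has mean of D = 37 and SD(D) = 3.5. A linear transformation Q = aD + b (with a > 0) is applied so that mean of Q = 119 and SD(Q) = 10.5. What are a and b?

SD(Q) = a·SD(D) (a > 0), so a = 10.5/3.5 = 3.
mean of Q = a·mean of D + b, so b = 119 − 3·37 = 8.

a = 3, b = 8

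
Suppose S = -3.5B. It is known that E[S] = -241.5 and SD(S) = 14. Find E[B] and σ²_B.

E[B] = 69, σ²_B = 16

From S = -3.5B: E[S] = a·E[B] + b, so E[B] = (E[S] − b)/a = (-241.5 − 0)/(-3.5) = 69.
σ²_S = 14² = 196.
σ²_S = a²·σ²_B, so σ²_B = 196/(-3.5)² = 16.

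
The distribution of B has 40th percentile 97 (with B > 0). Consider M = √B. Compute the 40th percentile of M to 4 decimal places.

√B is increasing, so P_{40}(M) = g(P_{40}(B)) ≈ 9.8489.

40th percentile of M = 9.8489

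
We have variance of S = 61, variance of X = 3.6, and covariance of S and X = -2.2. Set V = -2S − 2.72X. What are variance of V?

variance of V = a²·variance of S + b²·variance of X + 2ab·covariance of S and X with a = -2, b = -2.72.
= (-2)²·61 + (-2.72)²·3.6 + 2·(-2)·(-2.72)·(-2.2)
= 244 + 26.63424 + (-23.936) = 246.69824.

variance of V = 246.69824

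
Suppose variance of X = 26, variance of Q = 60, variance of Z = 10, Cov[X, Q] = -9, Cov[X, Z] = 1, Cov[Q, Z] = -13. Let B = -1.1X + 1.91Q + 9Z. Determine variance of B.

variance of B = a²·variance of X + b²·variance of Q + c²·variance of Z + 2ab·Cov[X, Q] + 2ac·Cov[X, Z] + 2bc·Cov[Q, Z], with a = -1.1, b = 1.91, c = 9.
= 31.46 + 218.886 + 810 + 37.818 + (-19.8) + (-446.94)
= 631.424.

variance of B = 631.424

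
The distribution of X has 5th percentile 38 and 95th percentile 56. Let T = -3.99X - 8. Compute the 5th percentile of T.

Since a = -3.99 < 0 the transformation is decreasing, reversing order: the 5th percentile of T corresponds to the 95th percentile of X.
So P_{5}(T) = a·P_{95}(X) + b = (-3.99)·56 + (-8) = -231.44.

5th percentile of T = -231.44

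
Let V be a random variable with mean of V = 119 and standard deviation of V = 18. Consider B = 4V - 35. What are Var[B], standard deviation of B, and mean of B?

B = 4V - 35 is linear with a = 4, b = -35.
Var[V] = 18² = 324.
Var[B] = a²·Var[V] = 4²·324 = 5184 (the additive constant -35 does not affect variance).
standard deviation of B = |a|·standard deviation of V = |4|·18 = 72.
mean of B = a·mean of V + b = 4·119 + (-35) = 441.

Var[B] = 5184, standard deviation of B = 72, mean of B = 441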